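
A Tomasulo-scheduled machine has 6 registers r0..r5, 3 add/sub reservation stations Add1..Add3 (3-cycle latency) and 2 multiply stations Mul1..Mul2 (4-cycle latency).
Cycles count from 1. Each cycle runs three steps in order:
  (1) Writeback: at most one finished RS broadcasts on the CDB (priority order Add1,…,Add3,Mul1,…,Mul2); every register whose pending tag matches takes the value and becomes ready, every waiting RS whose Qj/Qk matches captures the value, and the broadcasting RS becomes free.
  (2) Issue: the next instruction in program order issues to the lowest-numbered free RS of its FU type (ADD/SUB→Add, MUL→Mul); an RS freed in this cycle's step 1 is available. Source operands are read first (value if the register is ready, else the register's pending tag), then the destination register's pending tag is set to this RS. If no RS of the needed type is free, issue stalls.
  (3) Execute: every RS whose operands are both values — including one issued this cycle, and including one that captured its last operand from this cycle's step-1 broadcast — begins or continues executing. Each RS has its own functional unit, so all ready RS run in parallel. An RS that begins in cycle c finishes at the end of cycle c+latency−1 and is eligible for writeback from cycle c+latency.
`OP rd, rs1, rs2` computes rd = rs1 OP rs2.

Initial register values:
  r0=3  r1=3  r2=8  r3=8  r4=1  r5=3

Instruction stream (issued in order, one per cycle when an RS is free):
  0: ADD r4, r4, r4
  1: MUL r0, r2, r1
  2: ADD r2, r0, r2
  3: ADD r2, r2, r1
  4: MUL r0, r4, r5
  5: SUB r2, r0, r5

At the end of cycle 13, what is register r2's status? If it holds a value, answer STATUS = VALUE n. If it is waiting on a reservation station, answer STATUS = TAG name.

STATUS = VALUE 3

  c1: issue ADD r4<-Add1  regs: r0:3,r1:3,r2:8,r3:8,r4:Add1,r5:3
  c2: issue MUL r0<-Mul1  regs: r0:Mul1,r1:3,r2:8,r3:8,r4:Add1,r5:3
  c3: issue ADD r2<-Add2  regs: r0:Mul1,r1:3,r2:Add2,r3:8,r4:Add1,r5:3
  c4: CDB Add1=2; issue ADD r2<-Add1  regs: r0:Mul1,r1:3,r2:Add1,r3:8,r4:2,r5:3
  c5: issue MUL r0<-Mul2  regs: r0:Mul2,r1:3,r2:Add1,r3:8,r4:2,r5:3
  c6: CDB Mul1=24; issue SUB r2<-Add3  regs: r0:Mul2,r1:3,r2:Add3,r3:8,r4:2,r5:3
  c7: -  regs: r0:Mul2,r1:3,r2:Add3,r3:8,r4:2,r5:3
  c8: -  regs: r0:Mul2,r1:3,r2:Add3,r3:8,r4:2,r5:3
  c9: CDB Add2=32  regs: r0:Mul2,r1:3,r2:Add3,r3:8,r4:2,r5:3
  c10: CDB Mul2=6  regs: r0:6,r1:3,r2:Add3,r3:8,r4:2,r5:3
  c11: -  regs: r0:6,r1:3,r2:Add3,r3:8,r4:2,r5:3
  c12: CDB Add1=35  regs: r0:6,r1:3,r2:Add3,r3:8,r4:2,r5:3
  c13: CDB Add3=3  regs: r0:6,r1:3,r2:3,r3:8,r4:2,r5:3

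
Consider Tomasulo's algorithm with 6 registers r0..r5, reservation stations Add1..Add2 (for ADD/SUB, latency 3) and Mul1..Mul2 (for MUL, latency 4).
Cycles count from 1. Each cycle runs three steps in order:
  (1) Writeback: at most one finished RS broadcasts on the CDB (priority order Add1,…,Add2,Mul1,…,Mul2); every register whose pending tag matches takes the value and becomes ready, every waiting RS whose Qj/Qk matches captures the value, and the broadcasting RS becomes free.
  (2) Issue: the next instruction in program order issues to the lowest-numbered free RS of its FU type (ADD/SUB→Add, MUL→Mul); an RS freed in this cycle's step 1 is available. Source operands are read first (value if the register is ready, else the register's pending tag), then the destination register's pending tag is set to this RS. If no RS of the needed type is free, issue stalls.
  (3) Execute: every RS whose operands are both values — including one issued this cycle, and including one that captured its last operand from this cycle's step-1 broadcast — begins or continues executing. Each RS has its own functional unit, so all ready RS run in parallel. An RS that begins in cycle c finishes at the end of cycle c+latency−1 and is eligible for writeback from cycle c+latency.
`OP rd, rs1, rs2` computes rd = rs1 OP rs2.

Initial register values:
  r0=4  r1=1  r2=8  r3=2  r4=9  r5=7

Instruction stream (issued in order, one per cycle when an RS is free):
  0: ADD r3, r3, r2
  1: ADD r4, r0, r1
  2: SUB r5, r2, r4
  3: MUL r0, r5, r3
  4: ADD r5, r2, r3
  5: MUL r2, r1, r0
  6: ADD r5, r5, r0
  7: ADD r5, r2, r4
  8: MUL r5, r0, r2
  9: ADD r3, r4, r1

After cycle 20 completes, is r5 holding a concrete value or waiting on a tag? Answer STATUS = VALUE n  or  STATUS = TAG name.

STATUS = VALUE 900

c1: issue ADD r3<-Add1 | r0:4,r1:1,r2:8,r3:Add1,r4:9,r5:7
c2: issue ADD r4<-Add2 | r0:4,r1:1,r2:8,r3:Add1,r4:Add2,r5:7
c3: stall | r0:4,r1:1,r2:8,r3:Add1,r4:Add2,r5:7
c4: CDB Add1=10; issue SUB r5<-Add1 | r0:4,r1:1,r2:8,r3:10,r4:Add2,r5:Add1
c5: CDB Add2=5; issue MUL r0<-Mul1 | r0:Mul1,r1:1,r2:8,r3:10,r4:5,r5:Add1
c6: issue ADD r5<-Add2 | r0:Mul1,r1:1,r2:8,r3:10,r4:5,r5:Add2
c7: issue MUL r2<-Mul2 | r0:Mul1,r1:1,r2:Mul2,r3:10,r4:5,r5:Add2
c8: CDB Add1=3; issue ADD r5<-Add1 | r0:Mul1,r1:1,r2:Mul2,r3:10,r4:5,r5:Add1
c9: CDB Add2=18; issue ADD r5<-Add2 | r0:Mul1,r1:1,r2:Mul2,r3:10,r4:5,r5:Add2
c10: stall | r0:Mul1,r1:1,r2:Mul2,r3:10,r4:5,r5:Add2
c11: stall | r0:Mul1,r1:1,r2:Mul2,r3:10,r4:5,r5:Add2
c12: CDB Mul1=30; issue MUL r5<-Mul1 | r0:30,r1:1,r2:Mul2,r3:10,r4:5,r5:Mul1
c13: stall | r0:30,r1:1,r2:Mul2,r3:10,r4:5,r5:Mul1
c14: stall | r0:30,r1:1,r2:Mul2,r3:10,r4:5,r5:Mul1
c15: CDB Add1=48; issue ADD r3<-Add1 | r0:30,r1:1,r2:Mul2,r3:Add1,r4:5,r5:Mul1
c16: CDB Mul2=30 | r0:30,r1:1,r2:30,r3:Add1,r4:5,r5:Mul1
c17: - | r0:30,r1:1,r2:30,r3:Add1,r4:5,r5:Mul1
c18: CDB Add1=6 | r0:30,r1:1,r2:30,r3:6,r4:5,r5:Mul1
c19: CDB Add2=35 | r0:30,r1:1,r2:30,r3:6,r4:5,r5:Mul1
c20: CDB Mul1=900 | r0:30,r1:1,r2:30,r3:6,r4:5,r5:900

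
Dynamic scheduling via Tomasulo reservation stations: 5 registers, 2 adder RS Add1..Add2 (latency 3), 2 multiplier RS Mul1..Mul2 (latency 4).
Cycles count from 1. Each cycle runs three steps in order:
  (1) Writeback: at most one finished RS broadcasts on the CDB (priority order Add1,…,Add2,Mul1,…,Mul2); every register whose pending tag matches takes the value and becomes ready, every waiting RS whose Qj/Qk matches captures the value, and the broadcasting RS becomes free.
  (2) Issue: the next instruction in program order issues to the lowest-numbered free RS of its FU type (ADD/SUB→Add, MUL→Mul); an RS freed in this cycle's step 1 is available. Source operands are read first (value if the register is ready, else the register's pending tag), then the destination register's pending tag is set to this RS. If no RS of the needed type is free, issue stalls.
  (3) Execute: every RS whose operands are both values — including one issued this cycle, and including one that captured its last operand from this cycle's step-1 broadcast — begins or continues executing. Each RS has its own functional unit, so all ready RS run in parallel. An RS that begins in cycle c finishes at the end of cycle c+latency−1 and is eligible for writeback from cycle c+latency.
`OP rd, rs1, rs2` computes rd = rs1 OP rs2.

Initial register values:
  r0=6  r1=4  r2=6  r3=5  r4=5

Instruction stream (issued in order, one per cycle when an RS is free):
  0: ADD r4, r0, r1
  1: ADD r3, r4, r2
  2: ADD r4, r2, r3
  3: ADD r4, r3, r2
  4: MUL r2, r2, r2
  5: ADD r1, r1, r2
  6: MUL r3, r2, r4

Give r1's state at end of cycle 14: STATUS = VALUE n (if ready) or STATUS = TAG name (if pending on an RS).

  c1: issue ADD r4<-Add1  regs: r0:6,r1:4,r2:6,r3:5,r4:Add1
  c2: issue ADD r3<-Add2  regs: r0:6,r1:4,r2:6,r3:Add2,r4:Add1
  c3: stall  regs: r0:6,r1:4,r2:6,r3:Add2,r4:Add1
  c4: CDB Add1=10; issue ADD r4<-Add1  regs: r0:6,r1:4,r2:6,r3:Add2,r4:Add1
  c5: stall  regs: r0:6,r1:4,r2:6,r3:Add2,r4:Add1
  c6: stall  regs: r0:6,r1:4,r2:6,r3:Add2,r4:Add1
  c7: CDB Add2=16; issue ADD r4<-Add2  regs: r0:6,r1:4,r2:6,r3:16,r4:Add2
  c8: issue MUL r2<-Mul1  regs: r0:6,r1:4,r2:Mul1,r3:16,r4:Add2
  c9: stall  regs: r0:6,r1:4,r2:Mul1,r3:16,r4:Add2
  c10: CDB Add1=22; issue ADD r1<-Add1  regs: r0:6,r1:Add1,r2:Mul1,r3:16,r4:Add2
  c11: CDB Add2=22; issue MUL r3<-Mul2  regs: r0:6,r1:Add1,r2:Mul1,r3:Mul2,r4:22
  c12: CDB Mul1=36  regs: r0:6,r1:Add1,r2:36,r3:Mul2,r4:22
  c13: -  regs: r0:6,r1:Add1,r2:36,r3:Mul2,r4:22
  c14: -  regs: r0:6,r1:Add1,r2:36,r3:Mul2,r4:22

STATUS = TAG Add1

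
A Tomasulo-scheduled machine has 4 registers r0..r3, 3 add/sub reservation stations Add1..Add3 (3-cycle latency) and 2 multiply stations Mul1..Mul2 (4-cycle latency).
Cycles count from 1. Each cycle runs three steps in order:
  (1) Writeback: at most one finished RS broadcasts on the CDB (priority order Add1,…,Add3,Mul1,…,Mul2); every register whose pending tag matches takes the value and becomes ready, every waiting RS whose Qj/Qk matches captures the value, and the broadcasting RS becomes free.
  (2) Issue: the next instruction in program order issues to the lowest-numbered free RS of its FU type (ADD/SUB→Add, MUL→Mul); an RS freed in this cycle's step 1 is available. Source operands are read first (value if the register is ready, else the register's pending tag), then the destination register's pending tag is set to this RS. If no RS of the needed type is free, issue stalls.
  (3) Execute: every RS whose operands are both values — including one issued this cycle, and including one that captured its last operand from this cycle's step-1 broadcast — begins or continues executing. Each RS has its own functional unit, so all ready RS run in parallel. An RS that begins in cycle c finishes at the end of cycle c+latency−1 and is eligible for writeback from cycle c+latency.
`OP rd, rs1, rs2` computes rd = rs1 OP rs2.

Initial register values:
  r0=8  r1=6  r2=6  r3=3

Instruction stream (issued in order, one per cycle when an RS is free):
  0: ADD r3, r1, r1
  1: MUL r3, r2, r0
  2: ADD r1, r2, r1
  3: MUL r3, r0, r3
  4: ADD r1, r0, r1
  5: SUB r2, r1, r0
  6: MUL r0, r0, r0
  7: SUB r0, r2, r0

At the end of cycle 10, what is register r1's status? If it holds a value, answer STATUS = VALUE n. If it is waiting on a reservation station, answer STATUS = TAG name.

cycle 1: issue ADD r3<-Add1 // r0:8,r1:6,r2:6,r3:Add1
cycle 2: issue MUL r3<-Mul1 // r0:8,r1:6,r2:6,r3:Mul1
cycle 3: issue ADD r1<-Add2 // r0:8,r1:Add2,r2:6,r3:Mul1
cycle 4: CDB Add1=12; issue MUL r3<-Mul2 // r0:8,r1:Add2,r2:6,r3:Mul2
cycle 5: issue ADD r1<-Add1 // r0:8,r1:Add1,r2:6,r3:Mul2
cycle 6: CDB Add2=12; issue SUB r2<-Add2 // r0:8,r1:Add1,r2:Add2,r3:Mul2
cycle 7: CDB Mul1=48; issue MUL r0<-Mul1 // r0:Mul1,r1:Add1,r2:Add2,r3:Mul2
cycle 8: issue SUB r0<-Add3 // r0:Add3,r1:Add1,r2:Add2,r3:Mul2
cycle 9: CDB Add1=20 // r0:Add3,r1:20,r2:Add2,r3:Mul2
cycle 10: - // r0:Add3,r1:20,r2:Add2,r3:Mul2

STATUS = VALUE 20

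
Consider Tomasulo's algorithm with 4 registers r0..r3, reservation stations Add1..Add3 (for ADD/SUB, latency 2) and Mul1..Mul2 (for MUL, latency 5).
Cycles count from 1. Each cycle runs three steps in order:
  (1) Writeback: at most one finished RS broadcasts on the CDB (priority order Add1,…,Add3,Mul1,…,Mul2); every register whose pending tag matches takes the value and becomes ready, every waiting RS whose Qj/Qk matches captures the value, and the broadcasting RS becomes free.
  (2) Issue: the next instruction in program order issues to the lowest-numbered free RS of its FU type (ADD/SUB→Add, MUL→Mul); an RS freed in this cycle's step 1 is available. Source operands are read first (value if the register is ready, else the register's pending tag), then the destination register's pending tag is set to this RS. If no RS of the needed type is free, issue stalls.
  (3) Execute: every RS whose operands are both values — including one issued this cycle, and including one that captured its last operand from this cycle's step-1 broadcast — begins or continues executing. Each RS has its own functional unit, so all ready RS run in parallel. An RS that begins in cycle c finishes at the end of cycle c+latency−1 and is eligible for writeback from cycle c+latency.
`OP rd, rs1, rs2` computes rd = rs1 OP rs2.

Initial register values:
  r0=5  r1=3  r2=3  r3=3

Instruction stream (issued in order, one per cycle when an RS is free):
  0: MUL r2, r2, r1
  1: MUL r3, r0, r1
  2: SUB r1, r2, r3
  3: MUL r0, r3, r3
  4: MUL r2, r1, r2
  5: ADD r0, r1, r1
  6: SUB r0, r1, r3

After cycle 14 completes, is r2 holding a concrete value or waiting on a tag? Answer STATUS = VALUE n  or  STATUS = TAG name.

STATUS = VALUE -54

  c1: issue MUL r2<-Mul1  regs: r0:5,r1:3,r2:Mul1,r3:3
  c2: issue MUL r3<-Mul2  regs: r0:5,r1:3,r2:Mul1,r3:Mul2
  c3: issue SUB r1<-Add1  regs: r0:5,r1:Add1,r2:Mul1,r3:Mul2
  c4: stall  regs: r0:5,r1:Add1,r2:Mul1,r3:Mul2
  c5: stall  regs: r0:5,r1:Add1,r2:Mul1,r3:Mul2
  c6: CDB Mul1=9; issue MUL r0<-Mul1  regs: r0:Mul1,r1:Add1,r2:9,r3:Mul2
  c7: CDB Mul2=15; issue MUL r2<-Mul2  regs: r0:Mul1,r1:Add1,r2:Mul2,r3:15
  c8: issue ADD r0<-Add2  regs: r0:Add2,r1:Add1,r2:Mul2,r3:15
  c9: CDB Add1=-6; issue SUB r0<-Add1  regs: r0:Add1,r1:-6,r2:Mul2,r3:15
  c10: -  regs: r0:Add1,r1:-6,r2:Mul2,r3:15
  c11: CDB Add1=-21  regs: r0:-21,r1:-6,r2:Mul2,r3:15
  c12: CDB Add2=-12  regs: r0:-21,r1:-6,r2:Mul2,r3:15
  c13: CDB Mul1=225  regs: r0:-21,r1:-6,r2:Mul2,r3:15
  c14: CDB Mul2=-54  regs: r0:-21,r1:-6,r2:-54,r3:15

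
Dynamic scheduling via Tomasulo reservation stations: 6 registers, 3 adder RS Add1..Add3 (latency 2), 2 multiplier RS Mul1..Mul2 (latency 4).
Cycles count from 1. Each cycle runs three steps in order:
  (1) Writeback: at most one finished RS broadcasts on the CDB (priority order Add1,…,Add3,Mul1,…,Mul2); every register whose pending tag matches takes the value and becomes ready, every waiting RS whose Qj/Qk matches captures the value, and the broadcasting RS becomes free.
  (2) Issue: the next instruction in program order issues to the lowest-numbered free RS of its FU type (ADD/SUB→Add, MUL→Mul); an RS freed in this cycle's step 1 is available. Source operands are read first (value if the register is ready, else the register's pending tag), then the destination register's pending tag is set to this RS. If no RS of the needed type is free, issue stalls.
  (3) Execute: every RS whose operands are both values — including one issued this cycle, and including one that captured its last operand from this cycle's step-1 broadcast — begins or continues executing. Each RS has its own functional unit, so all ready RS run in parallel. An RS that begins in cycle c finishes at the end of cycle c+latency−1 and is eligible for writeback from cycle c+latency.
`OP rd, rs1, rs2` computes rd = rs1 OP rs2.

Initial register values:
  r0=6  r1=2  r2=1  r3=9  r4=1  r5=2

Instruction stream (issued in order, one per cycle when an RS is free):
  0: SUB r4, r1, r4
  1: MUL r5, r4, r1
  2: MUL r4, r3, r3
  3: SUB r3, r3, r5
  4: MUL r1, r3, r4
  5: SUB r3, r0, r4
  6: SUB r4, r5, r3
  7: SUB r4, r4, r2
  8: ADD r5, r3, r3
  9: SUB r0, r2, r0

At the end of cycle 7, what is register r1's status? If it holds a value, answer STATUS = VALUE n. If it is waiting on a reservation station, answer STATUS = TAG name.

STATUS = TAG Mul1

  c1: issue SUB r4<-Add1  regs: r0:6,r1:2,r2:1,r3:9,r4:Add1,r5:2
  c2: issue MUL r5<-Mul1  regs: r0:6,r1:2,r2:1,r3:9,r4:Add1,r5:Mul1
  c3: CDB Add1=1; issue MUL r4<-Mul2  regs: r0:6,r1:2,r2:1,r3:9,r4:Mul2,r5:Mul1
  c4: issue SUB r3<-Add1  regs: r0:6,r1:2,r2:1,r3:Add1,r4:Mul2,r5:Mul1
  c5: stall  regs: r0:6,r1:2,r2:1,r3:Add1,r4:Mul2,r5:Mul1
  c6: stall  regs: r0:6,r1:2,r2:1,r3:Add1,r4:Mul2,r5:Mul1
  c7: CDB Mul1=2; issue MUL r1<-Mul1  regs: r0:6,r1:Mul1,r2:1,r3:Add1,r4:Mul2,r5:2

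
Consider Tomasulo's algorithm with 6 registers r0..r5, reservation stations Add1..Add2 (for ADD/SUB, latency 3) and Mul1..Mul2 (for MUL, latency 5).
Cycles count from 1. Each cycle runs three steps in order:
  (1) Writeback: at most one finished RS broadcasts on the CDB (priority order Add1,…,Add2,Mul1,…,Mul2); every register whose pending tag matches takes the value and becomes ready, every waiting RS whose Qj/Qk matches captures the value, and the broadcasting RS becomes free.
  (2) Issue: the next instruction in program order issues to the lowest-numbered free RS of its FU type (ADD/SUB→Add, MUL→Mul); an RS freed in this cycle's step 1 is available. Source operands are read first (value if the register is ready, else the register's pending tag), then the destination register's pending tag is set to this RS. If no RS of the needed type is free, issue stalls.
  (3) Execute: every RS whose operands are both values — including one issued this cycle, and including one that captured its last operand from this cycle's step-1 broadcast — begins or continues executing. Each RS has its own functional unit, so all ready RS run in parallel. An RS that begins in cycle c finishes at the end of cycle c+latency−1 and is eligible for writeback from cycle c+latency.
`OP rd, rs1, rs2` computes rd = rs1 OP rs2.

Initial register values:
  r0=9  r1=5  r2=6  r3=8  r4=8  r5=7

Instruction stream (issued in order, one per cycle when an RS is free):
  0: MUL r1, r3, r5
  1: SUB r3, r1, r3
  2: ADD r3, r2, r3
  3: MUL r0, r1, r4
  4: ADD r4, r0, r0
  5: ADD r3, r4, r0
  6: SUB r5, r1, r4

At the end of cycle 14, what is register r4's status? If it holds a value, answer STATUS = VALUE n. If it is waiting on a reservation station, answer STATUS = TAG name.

STATUS = VALUE 896

cycle 1: issue MUL r1<-Mul1 // r0:9,r1:Mul1,r2:6,r3:8,r4:8,r5:7
cycle 2: issue SUB r3<-Add1 // r0:9,r1:Mul1,r2:6,r3:Add1,r4:8,r5:7
cycle 3: issue ADD r3<-Add2 // r0:9,r1:Mul1,r2:6,r3:Add2,r4:8,r5:7
cycle 4: issue MUL r0<-Mul2 // r0:Mul2,r1:Mul1,r2:6,r3:Add2,r4:8,r5:7
cycle 5: stall // r0:Mul2,r1:Mul1,r2:6,r3:Add2,r4:8,r5:7
cycle 6: CDB Mul1=56; stall // r0:Mul2,r1:56,r2:6,r3:Add2,r4:8,r5:7
cycle 7: stall // r0:Mul2,r1:56,r2:6,r3:Add2,r4:8,r5:7
cycle 8: stall // r0:Mul2,r1:56,r2:6,r3:Add2,r4:8,r5:7
cycle 9: CDB Add1=48; issue ADD r4<-Add1 // r0:Mul2,r1:56,r2:6,r3:Add2,r4:Add1,r5:7
cycle 10: stall // r0:Mul2,r1:56,r2:6,r3:Add2,r4:Add1,r5:7
cycle 11: CDB Mul2=448; stall // r0:448,r1:56,r2:6,r3:Add2,r4:Add1,r5:7
cycle 12: CDB Add2=54; issue ADD r3<-Add2 // r0:448,r1:56,r2:6,r3:Add2,r4:Add1,r5:7
cycle 13: stall // r0:448,r1:56,r2:6,r3:Add2,r4:Add1,r5:7
cycle 14: CDB Add1=896; issue SUB r5<-Add1 // r0:448,r1:56,r2:6,r3:Add2,r4:896,r5:Add1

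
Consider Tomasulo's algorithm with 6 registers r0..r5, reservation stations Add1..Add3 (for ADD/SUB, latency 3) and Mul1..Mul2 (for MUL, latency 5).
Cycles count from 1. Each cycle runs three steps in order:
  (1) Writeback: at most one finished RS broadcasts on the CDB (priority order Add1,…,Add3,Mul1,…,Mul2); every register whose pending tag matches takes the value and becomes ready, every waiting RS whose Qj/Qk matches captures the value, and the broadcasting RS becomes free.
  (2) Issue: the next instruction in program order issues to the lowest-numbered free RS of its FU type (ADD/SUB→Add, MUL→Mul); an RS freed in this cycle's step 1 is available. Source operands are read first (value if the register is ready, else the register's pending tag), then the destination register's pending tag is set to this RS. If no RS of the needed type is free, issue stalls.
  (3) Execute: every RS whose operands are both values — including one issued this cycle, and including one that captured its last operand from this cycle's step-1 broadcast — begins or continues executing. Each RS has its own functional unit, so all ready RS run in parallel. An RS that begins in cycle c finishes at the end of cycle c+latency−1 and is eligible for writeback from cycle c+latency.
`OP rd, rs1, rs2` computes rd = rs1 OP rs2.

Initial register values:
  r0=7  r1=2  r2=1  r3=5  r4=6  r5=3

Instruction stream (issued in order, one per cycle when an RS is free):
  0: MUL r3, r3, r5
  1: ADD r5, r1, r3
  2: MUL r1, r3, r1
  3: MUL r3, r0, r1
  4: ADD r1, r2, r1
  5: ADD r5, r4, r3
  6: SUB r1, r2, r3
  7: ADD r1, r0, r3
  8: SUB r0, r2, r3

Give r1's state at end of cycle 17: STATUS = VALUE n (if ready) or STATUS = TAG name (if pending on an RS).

c1: issue MUL r3<-Mul1 | r0:7,r1:2,r2:1,r3:Mul1,r4:6,r5:3
c2: issue ADD r5<-Add1 | r0:7,r1:2,r2:1,r3:Mul1,r4:6,r5:Add1
c3: issue MUL r1<-Mul2 | r0:7,r1:Mul2,r2:1,r3:Mul1,r4:6,r5:Add1
c4: stall | r0:7,r1:Mul2,r2:1,r3:Mul1,r4:6,r5:Add1
c5: stall | r0:7,r1:Mul2,r2:1,r3:Mul1,r4:6,r5:Add1
c6: CDB Mul1=15; issue MUL r3<-Mul1 | r0:7,r1:Mul2,r2:1,r3:Mul1,r4:6,r5:Add1
c7: issue ADD r1<-Add2 | r0:7,r1:Add2,r2:1,r3:Mul1,r4:6,r5:Add1
c8: issue ADD r5<-Add3 | r0:7,r1:Add2,r2:1,r3:Mul1,r4:6,r5:Add3
c9: CDB Add1=17; issue SUB r1<-Add1 | r0:7,r1:Add1,r2:1,r3:Mul1,r4:6,r5:Add3
c10: stall | r0:7,r1:Add1,r2:1,r3:Mul1,r4:6,r5:Add3
c11: CDB Mul2=30; stall | r0:7,r1:Add1,r2:1,r3:Mul1,r4:6,r5:Add3
c12: stall | r0:7,r1:Add1,r2:1,r3:Mul1,r4:6,r5:Add3
c13: stall | r0:7,r1:Add1,r2:1,r3:Mul1,r4:6,r5:Add3
c14: CDB Add2=31; issue ADD r1<-Add2 | r0:7,r1:Add2,r2:1,r3:Mul1,r4:6,r5:Add3
c15: stall | r0:7,r1:Add2,r2:1,r3:Mul1,r4:6,r5:Add3
c16: CDB Mul1=210; stall | r0:7,r1:Add2,r2:1,r3:210,r4:6,r5:Add3
c17: stall | r0:7,r1:Add2,r2:1,r3:210,r4:6,r5:Add3

STATUS = TAG Add2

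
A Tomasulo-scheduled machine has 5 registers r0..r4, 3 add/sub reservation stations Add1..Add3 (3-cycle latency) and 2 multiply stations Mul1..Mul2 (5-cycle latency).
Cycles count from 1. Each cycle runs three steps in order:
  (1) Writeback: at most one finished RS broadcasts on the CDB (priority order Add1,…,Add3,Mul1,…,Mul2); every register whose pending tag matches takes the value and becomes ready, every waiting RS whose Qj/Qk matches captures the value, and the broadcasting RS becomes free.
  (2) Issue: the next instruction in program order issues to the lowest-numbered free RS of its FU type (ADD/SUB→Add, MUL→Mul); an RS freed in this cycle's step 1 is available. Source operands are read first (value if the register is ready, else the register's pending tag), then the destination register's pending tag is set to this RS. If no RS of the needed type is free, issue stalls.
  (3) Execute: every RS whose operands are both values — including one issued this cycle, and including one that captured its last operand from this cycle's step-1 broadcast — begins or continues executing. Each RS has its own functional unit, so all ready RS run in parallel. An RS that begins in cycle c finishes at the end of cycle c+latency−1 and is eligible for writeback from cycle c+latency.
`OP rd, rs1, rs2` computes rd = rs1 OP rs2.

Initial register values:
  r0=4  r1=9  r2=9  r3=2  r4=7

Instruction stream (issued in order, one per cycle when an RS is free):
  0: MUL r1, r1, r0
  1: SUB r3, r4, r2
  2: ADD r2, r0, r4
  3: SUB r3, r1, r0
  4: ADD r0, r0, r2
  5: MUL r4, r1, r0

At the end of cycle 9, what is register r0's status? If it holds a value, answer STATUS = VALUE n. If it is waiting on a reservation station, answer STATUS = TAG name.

c1: issue MUL r1<-Mul1 | r0:4,r1:Mul1,r2:9,r3:2,r4:7
c2: issue SUB r3<-Add1 | r0:4,r1:Mul1,r2:9,r3:Add1,r4:7
c3: issue ADD r2<-Add2 | r0:4,r1:Mul1,r2:Add2,r3:Add1,r4:7
c4: issue SUB r3<-Add3 | r0:4,r1:Mul1,r2:Add2,r3:Add3,r4:7
c5: CDB Add1=-2; issue ADD r0<-Add1 | r0:Add1,r1:Mul1,r2:Add2,r3:Add3,r4:7
c6: CDB Add2=11; issue MUL r4<-Mul2 | r0:Add1,r1:Mul1,r2:11,r3:Add3,r4:Mul2
c7: CDB Mul1=36 | r0:Add1,r1:36,r2:11,r3:Add3,r4:Mul2
c8: - | r0:Add1,r1:36,r2:11,r3:Add3,r4:Mul2
c9: CDB Add1=15 | r0:15,r1:36,r2:11,r3:Add3,r4:Mul2

STATUS = VALUE 15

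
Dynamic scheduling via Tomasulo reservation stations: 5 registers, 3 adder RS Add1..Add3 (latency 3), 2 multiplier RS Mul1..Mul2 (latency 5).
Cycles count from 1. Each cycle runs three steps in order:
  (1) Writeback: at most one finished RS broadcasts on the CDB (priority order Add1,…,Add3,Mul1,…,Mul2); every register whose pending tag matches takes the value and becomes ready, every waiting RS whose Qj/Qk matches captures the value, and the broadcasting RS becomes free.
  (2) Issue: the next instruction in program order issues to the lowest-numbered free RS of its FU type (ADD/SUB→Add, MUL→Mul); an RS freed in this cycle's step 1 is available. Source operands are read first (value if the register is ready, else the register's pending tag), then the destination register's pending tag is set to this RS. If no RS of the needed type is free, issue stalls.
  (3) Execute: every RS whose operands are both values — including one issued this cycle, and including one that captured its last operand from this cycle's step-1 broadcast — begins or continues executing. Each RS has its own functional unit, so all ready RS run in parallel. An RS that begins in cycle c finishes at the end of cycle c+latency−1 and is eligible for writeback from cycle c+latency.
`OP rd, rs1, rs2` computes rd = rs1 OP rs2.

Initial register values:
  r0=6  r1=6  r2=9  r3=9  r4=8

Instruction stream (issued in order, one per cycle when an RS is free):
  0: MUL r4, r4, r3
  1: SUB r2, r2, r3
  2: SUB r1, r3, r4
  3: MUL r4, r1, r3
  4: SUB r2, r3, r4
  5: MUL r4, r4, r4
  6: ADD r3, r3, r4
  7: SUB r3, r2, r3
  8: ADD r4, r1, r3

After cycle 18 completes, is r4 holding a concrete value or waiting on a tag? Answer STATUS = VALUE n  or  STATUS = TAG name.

c1: issue MUL r4<-Mul1 | r0:6,r1:6,r2:9,r3:9,r4:Mul1
c2: issue SUB r2<-Add1 | r0:6,r1:6,r2:Add1,r3:9,r4:Mul1
c3: issue SUB r1<-Add2 | r0:6,r1:Add2,r2:Add1,r3:9,r4:Mul1
c4: issue MUL r4<-Mul2 | r0:6,r1:Add2,r2:Add1,r3:9,r4:Mul2
c5: CDB Add1=0; issue SUB r2<-Add1 | r0:6,r1:Add2,r2:Add1,r3:9,r4:Mul2
c6: CDB Mul1=72; issue MUL r4<-Mul1 | r0:6,r1:Add2,r2:Add1,r3:9,r4:Mul1
c7: issue ADD r3<-Add3 | r0:6,r1:Add2,r2:Add1,r3:Add3,r4:Mul1
c8: stall | r0:6,r1:Add2,r2:Add1,r3:Add3,r4:Mul1
c9: CDB Add2=-63; issue SUB r3<-Add2 | r0:6,r1:-63,r2:Add1,r3:Add2,r4:Mul1
c10: stall | r0:6,r1:-63,r2:Add1,r3:Add2,r4:Mul1
c11: stall | r0:6,r1:-63,r2:Add1,r3:Add2,r4:Mul1
c12: stall | r0:6,r1:-63,r2:Add1,r3:Add2,r4:Mul1
c13: stall | r0:6,r1:-63,r2:Add1,r3:Add2,r4:Mul1
c14: CDB Mul2=-567; stall | r0:6,r1:-63,r2:Add1,r3:Add2,r4:Mul1
c15: stall | r0:6,r1:-63,r2:Add1,r3:Add2,r4:Mul1
c16: stall | r0:6,r1:-63,r2:Add1,r3:Add2,r4:Mul1
c17: CDB Add1=576; issue ADD r4<-Add1 | r0:6,r1:-63,r2:576,r3:Add2,r4:Add1
c18: - | r0:6,r1:-63,r2:576,r3:Add2,r4:Add1

STATUS = TAG Add1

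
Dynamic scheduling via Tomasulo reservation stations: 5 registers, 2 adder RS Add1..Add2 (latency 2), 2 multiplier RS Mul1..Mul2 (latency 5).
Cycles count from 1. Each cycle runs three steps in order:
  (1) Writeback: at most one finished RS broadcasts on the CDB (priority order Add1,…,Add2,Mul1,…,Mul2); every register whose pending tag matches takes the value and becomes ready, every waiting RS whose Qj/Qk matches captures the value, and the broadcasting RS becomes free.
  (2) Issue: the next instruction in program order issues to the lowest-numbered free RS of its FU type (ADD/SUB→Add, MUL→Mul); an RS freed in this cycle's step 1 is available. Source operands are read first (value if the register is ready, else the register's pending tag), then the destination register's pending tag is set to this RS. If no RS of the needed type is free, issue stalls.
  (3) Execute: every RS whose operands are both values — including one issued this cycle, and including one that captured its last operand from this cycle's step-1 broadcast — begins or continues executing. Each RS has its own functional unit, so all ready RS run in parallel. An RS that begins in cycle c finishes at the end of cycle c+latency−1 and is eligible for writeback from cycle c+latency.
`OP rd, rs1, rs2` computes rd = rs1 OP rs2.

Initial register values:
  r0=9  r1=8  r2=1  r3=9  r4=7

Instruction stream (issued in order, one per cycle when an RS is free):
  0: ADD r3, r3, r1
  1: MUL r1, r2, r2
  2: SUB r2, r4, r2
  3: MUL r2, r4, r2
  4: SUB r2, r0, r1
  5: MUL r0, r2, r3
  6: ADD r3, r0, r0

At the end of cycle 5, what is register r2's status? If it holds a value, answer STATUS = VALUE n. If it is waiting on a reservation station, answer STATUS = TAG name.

STATUS = TAG Add1

cycle 1: issue ADD r3<-Add1 // r0:9,r1:8,r2:1,r3:Add1,r4:7
cycle 2: issue MUL r1<-Mul1 // r0:9,r1:Mul1,r2:1,r3:Add1,r4:7
cycle 3: CDB Add1=17; issue SUB r2<-Add1 // r0:9,r1:Mul1,r2:Add1,r3:17,r4:7
cycle 4: issue MUL r2<-Mul2 // r0:9,r1:Mul1,r2:Mul2,r3:17,r4:7
cycle 5: CDB Add1=6; issue SUB r2<-Add1 // r0:9,r1:Mul1,r2:Add1,r3:17,r4:7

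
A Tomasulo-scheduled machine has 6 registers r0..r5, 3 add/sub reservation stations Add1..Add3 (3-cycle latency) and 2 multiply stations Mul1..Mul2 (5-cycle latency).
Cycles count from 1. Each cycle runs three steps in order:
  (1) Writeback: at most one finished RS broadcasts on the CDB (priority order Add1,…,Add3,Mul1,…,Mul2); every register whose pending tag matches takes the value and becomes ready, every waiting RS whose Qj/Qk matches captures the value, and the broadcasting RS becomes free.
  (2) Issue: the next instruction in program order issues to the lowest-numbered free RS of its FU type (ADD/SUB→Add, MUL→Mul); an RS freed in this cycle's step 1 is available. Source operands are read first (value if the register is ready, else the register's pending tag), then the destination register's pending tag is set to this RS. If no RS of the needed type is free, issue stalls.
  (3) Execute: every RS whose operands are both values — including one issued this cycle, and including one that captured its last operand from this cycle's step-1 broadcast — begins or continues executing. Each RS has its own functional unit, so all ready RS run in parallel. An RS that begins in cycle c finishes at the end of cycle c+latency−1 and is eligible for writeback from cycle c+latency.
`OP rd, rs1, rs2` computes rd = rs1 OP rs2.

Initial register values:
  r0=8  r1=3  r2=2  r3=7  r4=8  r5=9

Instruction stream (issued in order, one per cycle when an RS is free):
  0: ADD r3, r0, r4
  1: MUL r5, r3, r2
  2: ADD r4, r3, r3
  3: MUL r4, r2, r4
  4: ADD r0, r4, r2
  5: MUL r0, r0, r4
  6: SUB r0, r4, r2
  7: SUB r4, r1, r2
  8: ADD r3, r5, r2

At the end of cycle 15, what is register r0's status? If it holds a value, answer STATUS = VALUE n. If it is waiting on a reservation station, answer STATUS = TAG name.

cycle 1: issue ADD r3<-Add1 // r0:8,r1:3,r2:2,r3:Add1,r4:8,r5:9
cycle 2: issue MUL r5<-Mul1 // r0:8,r1:3,r2:2,r3:Add1,r4:8,r5:Mul1
cycle 3: issue ADD r4<-Add2 // r0:8,r1:3,r2:2,r3:Add1,r4:Add2,r5:Mul1
cycle 4: CDB Add1=16; issue MUL r4<-Mul2 // r0:8,r1:3,r2:2,r3:16,r4:Mul2,r5:Mul1
cycle 5: issue ADD r0<-Add1 // r0:Add1,r1:3,r2:2,r3:16,r4:Mul2,r5:Mul1
cycle 6: stall // r0:Add1,r1:3,r2:2,r3:16,r4:Mul2,r5:Mul1
cycle 7: CDB Add2=32; stall // r0:Add1,r1:3,r2:2,r3:16,r4:Mul2,r5:Mul1
cycle 8: stall // r0:Add1,r1:3,r2:2,r3:16,r4:Mul2,r5:Mul1
cycle 9: CDB Mul1=32; issue MUL r0<-Mul1 // r0:Mul1,r1:3,r2:2,r3:16,r4:Mul2,r5:32
cycle 10: issue SUB r0<-Add2 // r0:Add2,r1:3,r2:2,r3:16,r4:Mul2,r5:32
cycle 11: issue SUB r4<-Add3 // r0:Add2,r1:3,r2:2,r3:16,r4:Add3,r5:32
cycle 12: CDB Mul2=64; stall // r0:Add2,r1:3,r2:2,r3:16,r4:Add3,r5:32
cycle 13: stall // r0:Add2,r1:3,r2:2,r3:16,r4:Add3,r5:32
cycle 14: CDB Add3=1; issue ADD r3<-Add3 // r0:Add2,r1:3,r2:2,r3:Add3,r4:1,r5:32
cycle 15: CDB Add1=66 // r0:Add2,r1:3,r2:2,r3:Add3,r4:1,r5:32

STATUS = TAG Add2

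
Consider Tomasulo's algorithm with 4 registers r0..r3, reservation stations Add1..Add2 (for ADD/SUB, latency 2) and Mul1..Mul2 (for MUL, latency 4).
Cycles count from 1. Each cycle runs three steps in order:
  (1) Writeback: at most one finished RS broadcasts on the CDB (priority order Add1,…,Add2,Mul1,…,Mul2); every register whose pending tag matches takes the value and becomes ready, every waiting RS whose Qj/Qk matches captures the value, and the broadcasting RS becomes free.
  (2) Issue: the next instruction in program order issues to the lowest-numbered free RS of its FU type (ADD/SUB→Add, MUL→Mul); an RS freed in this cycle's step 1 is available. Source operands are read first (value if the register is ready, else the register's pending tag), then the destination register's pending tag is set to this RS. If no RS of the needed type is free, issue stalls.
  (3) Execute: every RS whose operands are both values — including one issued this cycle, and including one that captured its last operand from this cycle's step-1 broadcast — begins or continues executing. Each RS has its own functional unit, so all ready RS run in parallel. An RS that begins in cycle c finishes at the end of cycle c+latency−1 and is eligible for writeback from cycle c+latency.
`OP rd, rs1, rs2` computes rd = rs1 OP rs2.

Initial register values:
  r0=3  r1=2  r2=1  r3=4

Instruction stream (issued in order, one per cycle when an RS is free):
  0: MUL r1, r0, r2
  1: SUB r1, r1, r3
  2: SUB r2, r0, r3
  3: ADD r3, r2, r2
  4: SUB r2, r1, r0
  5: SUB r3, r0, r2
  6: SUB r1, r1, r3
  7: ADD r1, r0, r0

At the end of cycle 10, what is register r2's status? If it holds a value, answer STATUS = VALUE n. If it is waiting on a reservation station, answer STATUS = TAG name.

STATUS = VALUE -4

cycle 1: issue MUL r1<-Mul1 // r0:3,r1:Mul1,r2:1,r3:4
cycle 2: issue SUB r1<-Add1 // r0:3,r1:Add1,r2:1,r3:4
cycle 3: issue SUB r2<-Add2 // r0:3,r1:Add1,r2:Add2,r3:4
cycle 4: stall // r0:3,r1:Add1,r2:Add2,r3:4
cycle 5: CDB Add2=-1; issue ADD r3<-Add2 // r0:3,r1:Add1,r2:-1,r3:Add2
cycle 6: CDB Mul1=3; stall // r0:3,r1:Add1,r2:-1,r3:Add2
cycle 7: CDB Add2=-2; issue SUB r2<-Add2 // r0:3,r1:Add1,r2:Add2,r3:-2
cycle 8: CDB Add1=-1; issue SUB r3<-Add1 // r0:3,r1:-1,r2:Add2,r3:Add1
cycle 9: stall // r0:3,r1:-1,r2:Add2,r3:Add1
cycle 10: CDB Add2=-4; issue SUB r1<-Add2 // r0:3,r1:Add2,r2:-4,r3:Add1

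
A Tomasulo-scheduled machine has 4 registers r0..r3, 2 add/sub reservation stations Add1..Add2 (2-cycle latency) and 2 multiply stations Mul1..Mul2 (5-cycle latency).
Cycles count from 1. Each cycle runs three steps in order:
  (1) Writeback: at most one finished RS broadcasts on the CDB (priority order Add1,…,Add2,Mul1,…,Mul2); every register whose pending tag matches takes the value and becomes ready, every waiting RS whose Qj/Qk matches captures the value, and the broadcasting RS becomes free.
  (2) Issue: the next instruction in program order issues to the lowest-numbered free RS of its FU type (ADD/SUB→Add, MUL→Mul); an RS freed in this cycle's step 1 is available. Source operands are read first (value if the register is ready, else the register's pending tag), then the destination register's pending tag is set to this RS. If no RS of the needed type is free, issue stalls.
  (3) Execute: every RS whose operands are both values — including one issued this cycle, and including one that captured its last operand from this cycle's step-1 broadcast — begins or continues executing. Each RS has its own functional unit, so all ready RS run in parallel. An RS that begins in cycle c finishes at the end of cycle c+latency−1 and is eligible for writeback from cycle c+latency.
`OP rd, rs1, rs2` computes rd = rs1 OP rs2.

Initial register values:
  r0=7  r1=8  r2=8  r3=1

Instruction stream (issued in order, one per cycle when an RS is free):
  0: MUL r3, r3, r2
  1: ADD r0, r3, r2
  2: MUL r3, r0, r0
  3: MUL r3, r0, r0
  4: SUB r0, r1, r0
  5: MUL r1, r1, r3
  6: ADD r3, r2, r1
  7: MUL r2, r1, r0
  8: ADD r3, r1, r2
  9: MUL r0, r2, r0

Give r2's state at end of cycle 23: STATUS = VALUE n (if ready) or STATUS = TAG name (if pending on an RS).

STATUS = VALUE -16384

c1: issue MUL r3<-Mul1 | r0:7,r1:8,r2:8,r3:Mul1
c2: issue ADD r0<-Add1 | r0:Add1,r1:8,r2:8,r3:Mul1
c3: issue MUL r3<-Mul2 | r0:Add1,r1:8,r2:8,r3:Mul2
c4: stall | r0:Add1,r1:8,r2:8,r3:Mul2
c5: stall | r0:Add1,r1:8,r2:8,r3:Mul2
c6: CDB Mul1=8; issue MUL r3<-Mul1 | r0:Add1,r1:8,r2:8,r3:Mul1
c7: issue SUB r0<-Add2 | r0:Add2,r1:8,r2:8,r3:Mul1
c8: CDB Add1=16; stall | r0:Add2,r1:8,r2:8,r3:Mul1
c9: stall | r0:Add2,r1:8,r2:8,r3:Mul1
c10: CDB Add2=-8; stall | r0:-8,r1:8,r2:8,r3:Mul1
c11: stall | r0:-8,r1:8,r2:8,r3:Mul1
c12: stall | r0:-8,r1:8,r2:8,r3:Mul1
c13: CDB Mul1=256; issue MUL r1<-Mul1 | r0:-8,r1:Mul1,r2:8,r3:256
c14: CDB Mul2=256; issue ADD r3<-Add1 | r0:-8,r1:Mul1,r2:8,r3:Add1
c15: issue MUL r2<-Mul2 | r0:-8,r1:Mul1,r2:Mul2,r3:Add1
c16: issue ADD r3<-Add2 | r0:-8,r1:Mul1,r2:Mul2,r3:Add2
c17: stall | r0:-8,r1:Mul1,r2:Mul2,r3:Add2
c18: CDB Mul1=2048; issue MUL r0<-Mul1 | r0:Mul1,r1:2048,r2:Mul2,r3:Add2
c19: - | r0:Mul1,r1:2048,r2:Mul2,r3:Add2
c20: CDB Add1=2056 | r0:Mul1,r1:2048,r2:Mul2,r3:Add2
c21: - | r0:Mul1,r1:2048,r2:Mul2,r3:Add2
c22: - | r0:Mul1,r1:2048,r2:Mul2,r3:Add2
c23: CDB Mul2=-16384 | r0:Mul1,r1:2048,r2:-16384,r3:Add2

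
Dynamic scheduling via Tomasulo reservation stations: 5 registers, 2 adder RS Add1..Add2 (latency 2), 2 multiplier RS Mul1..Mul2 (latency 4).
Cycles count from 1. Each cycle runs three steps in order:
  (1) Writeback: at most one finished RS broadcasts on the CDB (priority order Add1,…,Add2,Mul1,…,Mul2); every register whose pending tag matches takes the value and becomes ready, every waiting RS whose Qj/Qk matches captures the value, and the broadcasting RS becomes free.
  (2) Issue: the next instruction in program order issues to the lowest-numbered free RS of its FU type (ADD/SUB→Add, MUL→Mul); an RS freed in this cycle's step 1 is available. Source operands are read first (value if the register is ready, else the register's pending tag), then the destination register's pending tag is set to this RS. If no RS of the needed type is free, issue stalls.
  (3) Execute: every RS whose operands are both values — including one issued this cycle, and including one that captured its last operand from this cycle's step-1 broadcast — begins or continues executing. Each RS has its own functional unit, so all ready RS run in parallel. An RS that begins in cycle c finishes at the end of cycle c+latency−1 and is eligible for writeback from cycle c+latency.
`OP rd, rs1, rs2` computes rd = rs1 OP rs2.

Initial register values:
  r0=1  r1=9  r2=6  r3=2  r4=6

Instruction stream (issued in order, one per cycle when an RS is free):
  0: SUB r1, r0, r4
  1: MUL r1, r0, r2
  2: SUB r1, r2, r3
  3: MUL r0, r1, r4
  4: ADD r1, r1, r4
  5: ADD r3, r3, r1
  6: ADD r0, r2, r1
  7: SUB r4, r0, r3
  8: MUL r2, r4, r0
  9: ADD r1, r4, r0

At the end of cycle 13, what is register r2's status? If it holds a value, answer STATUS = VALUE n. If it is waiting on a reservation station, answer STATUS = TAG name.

cycle 1: issue SUB r1<-Add1 // r0:1,r1:Add1,r2:6,r3:2,r4:6
cycle 2: issue MUL r1<-Mul1 // r0:1,r1:Mul1,r2:6,r3:2,r4:6
cycle 3: CDB Add1=-5; issue SUB r1<-Add1 // r0:1,r1:Add1,r2:6,r3:2,r4:6
cycle 4: issue MUL r0<-Mul2 // r0:Mul2,r1:Add1,r2:6,r3:2,r4:6
cycle 5: CDB Add1=4; issue ADD r1<-Add1 // r0:Mul2,r1:Add1,r2:6,r3:2,r4:6
cycle 6: CDB Mul1=6; issue ADD r3<-Add2 // r0:Mul2,r1:Add1,r2:6,r3:Add2,r4:6
cycle 7: CDB Add1=10; issue ADD r0<-Add1 // r0:Add1,r1:10,r2:6,r3:Add2,r4:6
cycle 8: stall // r0:Add1,r1:10,r2:6,r3:Add2,r4:6
cycle 9: CDB Add1=16; issue SUB r4<-Add1 // r0:16,r1:10,r2:6,r3:Add2,r4:Add1
cycle 10: CDB Add2=12; issue MUL r2<-Mul1 // r0:16,r1:10,r2:Mul1,r3:12,r4:Add1
cycle 11: CDB Mul2=24; issue ADD r1<-Add2 // r0:16,r1:Add2,r2:Mul1,r3:12,r4:Add1
cycle 12: CDB Add1=4 // r0:16,r1:Add2,r2:Mul1,r3:12,r4:4
cycle 13: - // r0:16,r1:Add2,r2:Mul1,r3:12,r4:4

STATUS = TAG Mul1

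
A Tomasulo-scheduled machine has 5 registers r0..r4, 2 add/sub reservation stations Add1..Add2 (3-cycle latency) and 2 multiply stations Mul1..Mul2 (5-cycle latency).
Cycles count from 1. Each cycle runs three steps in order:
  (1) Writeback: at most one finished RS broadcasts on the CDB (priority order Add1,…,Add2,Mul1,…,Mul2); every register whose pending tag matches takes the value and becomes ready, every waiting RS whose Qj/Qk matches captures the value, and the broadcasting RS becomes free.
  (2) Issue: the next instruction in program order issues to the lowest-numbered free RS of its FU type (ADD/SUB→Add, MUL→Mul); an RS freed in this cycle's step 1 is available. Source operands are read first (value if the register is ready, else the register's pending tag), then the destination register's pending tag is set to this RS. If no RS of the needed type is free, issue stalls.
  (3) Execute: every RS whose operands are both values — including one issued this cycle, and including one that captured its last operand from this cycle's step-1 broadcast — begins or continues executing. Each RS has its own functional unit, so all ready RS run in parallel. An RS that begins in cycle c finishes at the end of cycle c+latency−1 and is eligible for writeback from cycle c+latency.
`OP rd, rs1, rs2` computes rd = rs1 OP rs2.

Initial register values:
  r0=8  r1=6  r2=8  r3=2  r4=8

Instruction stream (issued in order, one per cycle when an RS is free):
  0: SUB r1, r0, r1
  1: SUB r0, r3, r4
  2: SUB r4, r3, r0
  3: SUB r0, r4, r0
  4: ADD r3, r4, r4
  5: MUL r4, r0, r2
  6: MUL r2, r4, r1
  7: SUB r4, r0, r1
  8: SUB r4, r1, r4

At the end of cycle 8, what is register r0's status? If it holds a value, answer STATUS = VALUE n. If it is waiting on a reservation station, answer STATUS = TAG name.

STATUS = TAG Add2

cycle 1: issue SUB r1<-Add1 // r0:8,r1:Add1,r2:8,r3:2,r4:8
cycle 2: issue SUB r0<-Add2 // r0:Add2,r1:Add1,r2:8,r3:2,r4:8
cycle 3: stall // r0:Add2,r1:Add1,r2:8,r3:2,r4:8
cycle 4: CDB Add1=2; issue SUB r4<-Add1 // r0:Add2,r1:2,r2:8,r3:2,r4:Add1
cycle 5: CDB Add2=-6; issue SUB r0<-Add2 // r0:Add2,r1:2,r2:8,r3:2,r4:Add1
cycle 6: stall // r0:Add2,r1:2,r2:8,r3:2,r4:Add1
cycle 7: stall // r0:Add2,r1:2,r2:8,r3:2,r4:Add1
cycle 8: CDB Add1=8; issue ADD r3<-Add1 // r0:Add2,r1:2,r2:8,r3:Add1,r4:8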